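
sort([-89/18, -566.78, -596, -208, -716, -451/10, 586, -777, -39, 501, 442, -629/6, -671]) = [-777, -716, -671, -596, -566.78, -208, -629/6, -451/10, -39, -89/18, 442, 501, 586]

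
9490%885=640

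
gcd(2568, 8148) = 12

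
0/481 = 0 = 0.00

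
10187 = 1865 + 8322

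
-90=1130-1220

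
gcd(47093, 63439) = 1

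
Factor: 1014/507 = 2^1 = 2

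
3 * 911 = 2733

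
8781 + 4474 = 13255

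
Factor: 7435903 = 7435903^1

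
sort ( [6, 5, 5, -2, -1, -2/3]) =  [-2, -1, -2/3, 5, 5, 6]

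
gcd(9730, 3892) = 1946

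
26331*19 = 500289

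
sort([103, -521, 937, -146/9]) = [-521, -146/9, 103, 937]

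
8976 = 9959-983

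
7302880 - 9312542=-2009662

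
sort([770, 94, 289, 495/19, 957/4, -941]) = [-941, 495/19, 94, 957/4, 289, 770]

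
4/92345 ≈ 0.0000433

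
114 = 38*3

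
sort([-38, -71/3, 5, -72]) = [-72, -38, -71/3, 5]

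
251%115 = 21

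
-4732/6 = -788 - 2/3≈-788.67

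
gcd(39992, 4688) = 8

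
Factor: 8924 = 2^2*23^1*97^1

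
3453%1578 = 297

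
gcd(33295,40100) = 5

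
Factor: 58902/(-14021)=-1*2^1*3^1*7^(-1)*2003^(-1)*9817^1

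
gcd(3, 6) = 3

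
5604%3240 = 2364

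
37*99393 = 3677541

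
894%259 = 117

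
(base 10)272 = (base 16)110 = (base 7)536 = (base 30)92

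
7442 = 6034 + 1408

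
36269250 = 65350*555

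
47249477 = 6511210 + 40738267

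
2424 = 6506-4082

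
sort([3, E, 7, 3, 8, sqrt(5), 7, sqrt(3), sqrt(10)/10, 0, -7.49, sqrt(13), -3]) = [-7.49, -3, 0, sqrt(10)/10, sqrt(3), sqrt(5), E, 3, 3, sqrt(13), 7, 7, 8]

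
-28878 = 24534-53412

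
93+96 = 189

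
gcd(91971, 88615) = 1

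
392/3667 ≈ 0.107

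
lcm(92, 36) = 828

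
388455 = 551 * 705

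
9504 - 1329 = 8175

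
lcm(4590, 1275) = 22950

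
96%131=96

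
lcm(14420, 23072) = 115360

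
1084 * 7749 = 8399916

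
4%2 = 0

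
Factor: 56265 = 3^1 * 5^1 * 11^2 * 31^1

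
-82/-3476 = 41/1738≈0.0236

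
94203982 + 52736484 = 146940466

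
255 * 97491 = 24860205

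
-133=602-735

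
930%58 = 2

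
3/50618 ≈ 0.0000593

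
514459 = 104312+410147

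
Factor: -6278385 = -1 * 3^1 * 5^1 * 418559^1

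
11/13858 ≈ 0.000794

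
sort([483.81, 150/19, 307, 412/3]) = [150/19, 412/3, 307, 483.81]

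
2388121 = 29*82349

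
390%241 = 149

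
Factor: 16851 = 3^1*41^1*137^1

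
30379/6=5063 + 1/6 ≈ 5063.17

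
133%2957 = 133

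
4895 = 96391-91496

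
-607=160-767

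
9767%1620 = 47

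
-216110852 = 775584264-991695116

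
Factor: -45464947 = -1 * 11^1 * 61^1 * 67757^1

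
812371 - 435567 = 376804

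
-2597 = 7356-9953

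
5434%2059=1316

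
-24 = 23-47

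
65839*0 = 0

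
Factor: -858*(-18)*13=2^2*3^3*11^1*13^2=200772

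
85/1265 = 17/253 ≈ 0.0672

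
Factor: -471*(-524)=2^2*3^1*131^1*157^1=246804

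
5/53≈0.0943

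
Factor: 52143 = 3^1 * 7^1 * 13^1 * 191^1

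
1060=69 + 991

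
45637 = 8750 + 36887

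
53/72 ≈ 0.736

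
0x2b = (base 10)43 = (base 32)1b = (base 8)53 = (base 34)19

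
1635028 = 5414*302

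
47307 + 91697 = 139004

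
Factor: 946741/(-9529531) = -1*11^(-1)*43^(-1)*20147^(-1)*946741^1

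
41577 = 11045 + 30532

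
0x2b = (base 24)1j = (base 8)53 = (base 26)1h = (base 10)43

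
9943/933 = 10 + 613/933 ≈ 10.66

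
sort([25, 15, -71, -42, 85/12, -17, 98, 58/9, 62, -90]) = [-90, -71, -42, -17, 58/9, 85/12, 15, 25, 62, 98]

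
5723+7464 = 13187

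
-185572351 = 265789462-451361813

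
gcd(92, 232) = 4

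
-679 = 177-856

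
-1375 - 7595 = -8970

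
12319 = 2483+9836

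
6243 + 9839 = 16082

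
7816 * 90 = 703440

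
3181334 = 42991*74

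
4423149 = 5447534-1024385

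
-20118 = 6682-26800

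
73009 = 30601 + 42408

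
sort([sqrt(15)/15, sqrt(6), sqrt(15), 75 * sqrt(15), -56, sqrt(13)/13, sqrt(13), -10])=[-56, -10, sqrt(15)/15, sqrt(13)/13, sqrt(6), sqrt(13), sqrt(15), 75 * sqrt(15)]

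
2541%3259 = 2541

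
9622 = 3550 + 6072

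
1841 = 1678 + 163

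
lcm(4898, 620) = 48980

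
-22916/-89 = 257 + 43/89 ≈ 257.48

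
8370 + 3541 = 11911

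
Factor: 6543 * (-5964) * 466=-1 * 2^3 * 3^3 * 7^1 * 71^1 * 233^1 * 727^1=-18184462632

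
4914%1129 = 398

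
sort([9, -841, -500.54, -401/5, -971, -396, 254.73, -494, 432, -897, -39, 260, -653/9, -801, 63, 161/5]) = [-971, -897, -841, -801, -500.54, -494, -396, -401/5, -653/9, -39, 9, 161/5, 63, 254.73, 260, 432]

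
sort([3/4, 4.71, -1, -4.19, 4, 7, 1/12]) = [-4.19, -1, 1/12, 3/4, 4, 4.71, 7]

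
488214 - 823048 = -334834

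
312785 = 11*28435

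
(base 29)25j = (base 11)1429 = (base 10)1846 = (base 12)109a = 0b11100110110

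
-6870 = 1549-8419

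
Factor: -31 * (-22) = 2^1 * 11^1 * 31^1 = 682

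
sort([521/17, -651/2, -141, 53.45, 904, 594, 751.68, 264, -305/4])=[-651/2, -141, -305/4, 521/17, 53.45, 264, 594, 751.68, 904]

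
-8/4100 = -2/1025 ≈ -0.00195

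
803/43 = 18 + 29/43 ≈ 18.67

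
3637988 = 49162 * 74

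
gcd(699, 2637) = 3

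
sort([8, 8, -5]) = [-5, 8, 8]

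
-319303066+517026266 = 197723200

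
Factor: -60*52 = -1*2^4*3^1*5^1*13^1 = -3120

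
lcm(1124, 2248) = 2248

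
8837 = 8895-58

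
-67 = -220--153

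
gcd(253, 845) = 1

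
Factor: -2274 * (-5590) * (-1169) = -1 * 2^2 * 3^1 * 5^1 * 7^1 * 13^1 * 43^1 * 167^1 * 379^1 = -14859930540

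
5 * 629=3145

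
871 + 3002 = 3873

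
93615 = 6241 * 15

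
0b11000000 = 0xc0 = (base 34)5m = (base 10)192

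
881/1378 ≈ 0.639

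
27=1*27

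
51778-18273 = 33505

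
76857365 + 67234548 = 144091913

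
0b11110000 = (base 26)96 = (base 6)1040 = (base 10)240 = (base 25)9f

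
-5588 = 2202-7790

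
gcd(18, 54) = 18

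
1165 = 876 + 289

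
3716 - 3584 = 132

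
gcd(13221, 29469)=3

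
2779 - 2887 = -108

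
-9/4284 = -1/476 ≈ -0.00210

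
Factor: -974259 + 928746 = -1*3^2*13^1*389^1 = -45513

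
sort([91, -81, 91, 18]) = [-81, 18, 91, 91]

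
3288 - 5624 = -2336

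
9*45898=413082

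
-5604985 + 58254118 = 52649133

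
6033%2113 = 1807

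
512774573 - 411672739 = 101101834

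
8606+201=8807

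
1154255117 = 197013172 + 957241945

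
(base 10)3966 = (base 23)7ba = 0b111101111110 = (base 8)7576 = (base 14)1634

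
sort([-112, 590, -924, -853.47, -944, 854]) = [-944, -924, -853.47, -112, 590, 854]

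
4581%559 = 109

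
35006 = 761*46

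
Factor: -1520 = -1*2^4*5^1*19^1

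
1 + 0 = 1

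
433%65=43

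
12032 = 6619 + 5413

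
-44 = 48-92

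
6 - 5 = 1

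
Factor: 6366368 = 2^5*19^1*37^1*283^1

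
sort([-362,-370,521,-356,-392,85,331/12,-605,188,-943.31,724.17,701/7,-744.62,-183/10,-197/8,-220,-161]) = [-943.31,-744.62,-605,-392,-370,-362,-356,-220,-161,-197/8,-183/10,331/12,85,701/7,188,521,724.17]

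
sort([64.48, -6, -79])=[-79, -6, 64.48]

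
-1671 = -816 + -855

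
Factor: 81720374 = 2^1*601^1*67987^1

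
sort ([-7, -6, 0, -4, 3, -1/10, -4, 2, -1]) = [-7, -6, -4, -4, -1, -1/10, 0, 2, 3]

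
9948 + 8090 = 18038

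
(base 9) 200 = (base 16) a2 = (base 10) 162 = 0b10100010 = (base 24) 6i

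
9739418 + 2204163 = 11943581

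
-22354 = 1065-23419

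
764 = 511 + 253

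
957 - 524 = 433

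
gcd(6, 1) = 1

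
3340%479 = 466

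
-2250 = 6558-8808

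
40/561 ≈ 0.0713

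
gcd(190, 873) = 1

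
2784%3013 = 2784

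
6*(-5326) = -31956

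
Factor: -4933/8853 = -1*3^(-1)*13^(-1)*227^(-1)*4933^1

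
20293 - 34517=-14224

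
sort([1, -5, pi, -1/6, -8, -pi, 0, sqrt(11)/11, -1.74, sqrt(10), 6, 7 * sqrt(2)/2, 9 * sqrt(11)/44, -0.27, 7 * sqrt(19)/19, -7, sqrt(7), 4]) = [-8, -7, -5, -pi, -1.74, -0.27, -1/6, 0, sqrt(11)/11, 9 * sqrt(11)/44, 1, 7 * sqrt(19)/19, sqrt(7), pi, sqrt(10), 4, 7 * sqrt(2)/2, 6]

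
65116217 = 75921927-10805710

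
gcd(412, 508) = 4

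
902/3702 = 451/1851 ≈ 0.244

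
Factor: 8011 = 8011^1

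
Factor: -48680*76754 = -1*2^4*5^1*1217^1*38377^1 = -3736384720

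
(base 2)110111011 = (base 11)373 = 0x1bb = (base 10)443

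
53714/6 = 26857/3 ≈ 8952.33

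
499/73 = 6 + 61/73 ≈ 6.84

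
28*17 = 476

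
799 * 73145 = 58442855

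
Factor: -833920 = -1*2^7*5^1*1303^1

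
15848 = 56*283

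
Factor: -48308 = -1*2^2*13^1*929^1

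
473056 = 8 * 59132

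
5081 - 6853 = -1772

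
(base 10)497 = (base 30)gh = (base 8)761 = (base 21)12e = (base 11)412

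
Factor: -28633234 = -1 * 2^1 * 7^1 * 79^1 * 25889^1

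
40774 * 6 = 244644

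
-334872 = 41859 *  (-8)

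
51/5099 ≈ 0.0100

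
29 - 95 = -66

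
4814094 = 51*94394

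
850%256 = 82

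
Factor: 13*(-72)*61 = -1*2^3*3^2*13^1*61^1 = -57096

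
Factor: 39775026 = 2^1*3^1*1097^1*6043^1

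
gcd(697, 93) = 1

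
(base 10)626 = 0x272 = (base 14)32a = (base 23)145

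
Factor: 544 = 2^5*17^1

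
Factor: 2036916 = 2^2*3^2*7^1*59^1*137^1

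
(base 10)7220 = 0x1c34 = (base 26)ahi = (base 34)68c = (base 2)1110000110100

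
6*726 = 4356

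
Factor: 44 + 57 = 101^1 = 101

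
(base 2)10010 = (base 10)18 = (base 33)i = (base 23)i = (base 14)14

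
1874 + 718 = 2592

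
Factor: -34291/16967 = -1*19^ (-2)*47^ (-1)*53^1*647^1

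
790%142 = 80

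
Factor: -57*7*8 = -1*2^3*3^1*7^1*19^1 = -3192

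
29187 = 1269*23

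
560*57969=32462640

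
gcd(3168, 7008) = 96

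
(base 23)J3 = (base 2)110111000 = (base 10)440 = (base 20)120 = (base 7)1166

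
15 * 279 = 4185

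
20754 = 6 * 3459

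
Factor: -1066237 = -1*1066237^1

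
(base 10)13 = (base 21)d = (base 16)d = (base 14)d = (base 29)d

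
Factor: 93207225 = 3^1 * 5^2 * 1242763^1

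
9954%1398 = 168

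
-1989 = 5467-7456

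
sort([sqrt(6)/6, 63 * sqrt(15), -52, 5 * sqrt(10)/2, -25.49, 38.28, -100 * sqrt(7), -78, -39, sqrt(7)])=[-100 * sqrt(7), -78, -52, -39, -25.49, sqrt(6)/6, sqrt(7), 5 * sqrt(10)/2, 38.28, 63 * sqrt(15)]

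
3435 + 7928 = 11363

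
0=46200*0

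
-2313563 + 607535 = -1706028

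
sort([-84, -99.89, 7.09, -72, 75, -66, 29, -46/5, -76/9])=[-99.89, -84, -72, -66, -46/5, -76/9, 7.09, 29, 75]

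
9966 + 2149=12115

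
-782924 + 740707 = -42217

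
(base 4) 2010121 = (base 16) 2119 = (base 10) 8473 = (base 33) 7pp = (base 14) 3133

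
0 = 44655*0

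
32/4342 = 16/2171 ≈ 0.00737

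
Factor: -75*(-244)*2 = 2^3*3^1*5^2*61^1 = 36600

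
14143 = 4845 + 9298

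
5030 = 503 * 10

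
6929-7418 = -489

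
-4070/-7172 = 185/326 ≈ 0.567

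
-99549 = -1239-98310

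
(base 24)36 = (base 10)78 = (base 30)2i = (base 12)66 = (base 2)1001110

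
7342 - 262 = 7080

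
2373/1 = 2373 = 2373.00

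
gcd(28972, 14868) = 4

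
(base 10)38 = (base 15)28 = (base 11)35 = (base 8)46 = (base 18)22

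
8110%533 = 115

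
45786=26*1761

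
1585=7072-5487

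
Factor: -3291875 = -1 * 5^4 * 23^1 * 229^1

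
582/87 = 6+20/29 ≈ 6.69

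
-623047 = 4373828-4996875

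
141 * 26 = 3666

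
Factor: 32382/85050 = 3^(-3)*5^(-2)*257^1 = 257/675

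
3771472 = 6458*584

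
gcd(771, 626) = 1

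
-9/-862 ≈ 0.0104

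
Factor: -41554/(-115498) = 17^(-1)*43^(-1)*263^1 = 263/731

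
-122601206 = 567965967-690567173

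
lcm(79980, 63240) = 2719320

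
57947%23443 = 11061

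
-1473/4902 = -491/1634 ≈ -0.300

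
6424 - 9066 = -2642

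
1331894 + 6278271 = 7610165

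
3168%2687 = 481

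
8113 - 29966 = -21853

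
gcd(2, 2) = 2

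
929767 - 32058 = 897709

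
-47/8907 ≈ -0.00528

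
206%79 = 48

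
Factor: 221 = 13^1 * 17^1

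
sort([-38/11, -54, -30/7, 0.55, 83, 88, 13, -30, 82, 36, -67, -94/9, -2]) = [-67, -54, -30, -94/9, -30/7, -38/11, -2, 0.55, 13, 36, 82, 83, 88]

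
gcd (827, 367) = 1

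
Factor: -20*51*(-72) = 2^5*3^3*5^1*17^1 = 73440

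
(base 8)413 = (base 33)83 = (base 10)267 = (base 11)223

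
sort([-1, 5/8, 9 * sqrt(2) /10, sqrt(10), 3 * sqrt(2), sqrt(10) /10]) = [-1, sqrt(10) /10, 5/8, 9 * sqrt(2) /10, sqrt(10), 3 * sqrt(2)]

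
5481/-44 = -124 - 25/44 ≈ -124.57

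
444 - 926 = -482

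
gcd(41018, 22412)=2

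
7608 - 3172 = 4436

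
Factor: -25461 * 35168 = -1 * 2^5 * 3^3 * 7^1 * 23^1 * 41^1 * 157^1 = -895412448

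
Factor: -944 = -1*2^4*59^1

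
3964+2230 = 6194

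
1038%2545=1038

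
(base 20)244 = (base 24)1ck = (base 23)1fa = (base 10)884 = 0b1101110100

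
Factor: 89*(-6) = -1*2^1*3^1*89^1 = -534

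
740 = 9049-8309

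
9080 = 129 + 8951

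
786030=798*985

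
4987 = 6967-1980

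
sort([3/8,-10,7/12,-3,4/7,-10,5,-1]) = [-10,-10,-3,-1,3/8,4/7,7/12,5]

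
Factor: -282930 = -1*2^1*3^1*5^1*9431^1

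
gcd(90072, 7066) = 2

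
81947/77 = 1064 + 19/77 ≈ 1064.25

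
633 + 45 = 678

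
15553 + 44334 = 59887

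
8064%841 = 495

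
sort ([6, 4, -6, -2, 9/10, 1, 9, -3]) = [-6, -3, -2, 9/10, 1, 4, 6, 9]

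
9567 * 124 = 1186308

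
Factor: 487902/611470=3^1*5^(-1)*47^(-1)*233^1*349^1*1301^(-1)=243951/305735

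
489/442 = 1 + 47/442 ≈ 1.11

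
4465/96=46 + 49/96 ≈ 46.51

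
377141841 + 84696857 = 461838698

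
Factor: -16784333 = -1*61^1*275153^1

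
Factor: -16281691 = -1 * 601^1 * 27091^1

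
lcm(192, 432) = 1728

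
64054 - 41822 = 22232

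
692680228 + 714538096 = 1407218324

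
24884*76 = 1891184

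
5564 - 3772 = 1792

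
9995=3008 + 6987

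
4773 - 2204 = 2569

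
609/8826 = 203/2942 ≈ 0.0690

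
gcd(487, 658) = 1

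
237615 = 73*3255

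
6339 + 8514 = 14853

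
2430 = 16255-13825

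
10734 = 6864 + 3870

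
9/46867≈0.000192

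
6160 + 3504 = 9664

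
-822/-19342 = 411/9671 ≈ 0.0425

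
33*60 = 1980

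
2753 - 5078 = -2325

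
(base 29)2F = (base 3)2201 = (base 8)111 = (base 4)1021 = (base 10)73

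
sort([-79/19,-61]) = [-61,-79/19]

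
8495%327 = 320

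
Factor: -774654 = -1 * 2^1 * 3^1 * 41^1 * 47^1 * 67^1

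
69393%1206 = 651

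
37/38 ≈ 0.974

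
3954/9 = 439+1/3 ≈ 439.33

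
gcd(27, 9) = 9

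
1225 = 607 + 618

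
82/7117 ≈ 0.0115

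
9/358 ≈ 0.0251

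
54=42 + 12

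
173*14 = 2422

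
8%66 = 8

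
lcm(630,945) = 1890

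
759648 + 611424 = 1371072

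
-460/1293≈-0.356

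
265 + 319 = 584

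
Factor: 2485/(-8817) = -1*3^(-1)*5^1*7^1*71^1*2939^(-1)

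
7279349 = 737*9877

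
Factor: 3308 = 2^2*827^1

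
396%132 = 0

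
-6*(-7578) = 45468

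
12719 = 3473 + 9246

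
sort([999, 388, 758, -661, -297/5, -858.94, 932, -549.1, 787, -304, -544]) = [-858.94, -661, -549.1, -544, -304, -297/5, 388, 758, 787, 932, 999]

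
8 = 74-66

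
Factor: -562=-1*2^1*281^1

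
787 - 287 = 500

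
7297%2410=67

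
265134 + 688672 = 953806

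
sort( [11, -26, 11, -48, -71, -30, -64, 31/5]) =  [-71, -64, -48, -30, -26, 31/5, 11, 11]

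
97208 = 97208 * 1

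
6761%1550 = 561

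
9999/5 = 1999+4/5 = 1999.80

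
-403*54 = -21762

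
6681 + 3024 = 9705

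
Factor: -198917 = -1 * 17^1 * 11701^1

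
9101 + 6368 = 15469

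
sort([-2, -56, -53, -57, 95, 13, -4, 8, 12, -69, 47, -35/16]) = [-69, -57, -56, -53, -4, -35/16, -2, 8, 12, 13, 47, 95]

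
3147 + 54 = 3201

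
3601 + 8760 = 12361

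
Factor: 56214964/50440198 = 2^1*13^1*59^1*73^1*251^1*25220099^(-1) = 28107482/25220099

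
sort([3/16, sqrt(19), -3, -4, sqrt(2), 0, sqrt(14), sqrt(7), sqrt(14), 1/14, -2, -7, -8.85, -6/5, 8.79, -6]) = [-8.85, -7, -6, -4, -3, -2, -6/5, 0, 1/14, 3/16, sqrt(2), sqrt(7), sqrt(14), sqrt(14), sqrt(19), 8.79]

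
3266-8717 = -5451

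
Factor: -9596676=-1 * 2^2 * 3^1 * 799723^1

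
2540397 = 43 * 59079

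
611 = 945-334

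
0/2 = 0 = 0.00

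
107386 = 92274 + 15112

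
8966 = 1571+7395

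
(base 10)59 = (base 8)73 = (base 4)323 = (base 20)2j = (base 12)4b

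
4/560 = 1/140 ≈ 0.00714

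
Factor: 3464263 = 11^1*314933^1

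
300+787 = 1087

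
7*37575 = 263025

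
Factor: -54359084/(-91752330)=2^1 * 3^(-1) * 5^(-1) * 13^1 * 19^(-1) * 160969^(-1) * 1045367^1=27179542/45876165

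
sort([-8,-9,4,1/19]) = [-9,-8,1/19,4]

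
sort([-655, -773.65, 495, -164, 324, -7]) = [-773.65, -655, -164, -7, 324, 495]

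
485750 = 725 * 670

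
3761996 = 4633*812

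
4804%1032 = 676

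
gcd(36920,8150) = 10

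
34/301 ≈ 0.113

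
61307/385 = 159 + 92/385 ≈ 159.24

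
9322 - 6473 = 2849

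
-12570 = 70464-83034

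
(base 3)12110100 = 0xf8a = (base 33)3li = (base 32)3sa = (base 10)3978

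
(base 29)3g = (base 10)103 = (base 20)53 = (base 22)4f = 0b1100111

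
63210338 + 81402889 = 144613227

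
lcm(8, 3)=24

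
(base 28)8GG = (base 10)6736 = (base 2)1101001010000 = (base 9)10214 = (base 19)ICA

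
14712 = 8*1839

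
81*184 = 14904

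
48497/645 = 75 + 122/645 ≈ 75.19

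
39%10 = 9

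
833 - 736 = 97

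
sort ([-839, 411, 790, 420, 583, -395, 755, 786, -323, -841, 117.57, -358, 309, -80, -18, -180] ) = [-841, -839, -395, -358, -323, -180, -80, -18, 117.57, 309, 411, 420, 583, 755, 786, 790] 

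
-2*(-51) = 102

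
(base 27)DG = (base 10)367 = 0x16F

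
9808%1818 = 718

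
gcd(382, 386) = 2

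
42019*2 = 84038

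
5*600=3000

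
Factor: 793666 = 2^1*396833^1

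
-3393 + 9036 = 5643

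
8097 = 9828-1731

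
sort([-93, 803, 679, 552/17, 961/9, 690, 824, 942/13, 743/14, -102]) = [-102, -93, 552/17, 743/14, 942/13, 961/9, 679, 690, 803, 824]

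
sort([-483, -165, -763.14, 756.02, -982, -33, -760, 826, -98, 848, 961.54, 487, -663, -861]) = [-982, -861, -763.14, -760, -663, -483, -165, -98, -33, 487, 756.02, 826, 848, 961.54]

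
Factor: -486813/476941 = -1 * 3^1 * 263^1 * 773^(-1) = -789/773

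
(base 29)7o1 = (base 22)dd6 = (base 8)14670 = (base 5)202314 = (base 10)6584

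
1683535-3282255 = -1598720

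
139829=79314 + 60515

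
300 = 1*300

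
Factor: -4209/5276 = -1 * 2^(-2) * 3^1 * 23^1 * 61^1 * 1319^(-1)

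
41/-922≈-0.0445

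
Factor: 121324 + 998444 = 2^3 * 3^1 * 13^1 * 37^1 * 97^1 = 1119768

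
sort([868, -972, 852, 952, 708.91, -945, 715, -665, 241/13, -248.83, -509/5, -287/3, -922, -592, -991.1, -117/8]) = [-991.1, -972, -945, -922, -665, -592, -248.83, -509/5, -287/3, -117/8, 241/13, 708.91, 715, 852, 868, 952]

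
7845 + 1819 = 9664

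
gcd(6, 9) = 3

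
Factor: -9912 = -1*2^3*3^1*7^1*59^1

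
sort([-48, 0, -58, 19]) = [-58, -48, 0, 19]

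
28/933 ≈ 0.0300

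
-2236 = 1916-4152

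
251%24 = 11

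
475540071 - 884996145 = -409456074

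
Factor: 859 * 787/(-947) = -1 * 787^1 * 859^1 * 947^(-1) = -676033/947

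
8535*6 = 51210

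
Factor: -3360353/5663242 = -1 * 2^(-1) * 13^(-1) * 67^(-1) * 821^1 * 3251^(-1) * 4093^1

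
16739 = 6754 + 9985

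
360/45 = 8 = 8.00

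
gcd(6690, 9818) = 2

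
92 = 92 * 1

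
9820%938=440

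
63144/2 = 31572 = 31572.00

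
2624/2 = 1312 = 1312.00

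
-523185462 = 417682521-940867983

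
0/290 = 0 = 0.00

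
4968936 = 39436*126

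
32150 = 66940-34790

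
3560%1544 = 472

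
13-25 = -12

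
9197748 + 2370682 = 11568430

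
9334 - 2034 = 7300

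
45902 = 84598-38696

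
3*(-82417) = -247251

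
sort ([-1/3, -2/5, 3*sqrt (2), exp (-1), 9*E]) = [-2/5, -1/3, exp (-1), 3*sqrt (2), 9*E]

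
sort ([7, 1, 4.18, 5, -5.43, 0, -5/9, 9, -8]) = [-8, -5.43, -5/9, 0, 1, 4.18, 5, 7, 9]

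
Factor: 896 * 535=2^7 * 5^1 * 7^1 * 107^1=479360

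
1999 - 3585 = -1586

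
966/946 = 483/473 ≈ 1.02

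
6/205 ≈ 0.0293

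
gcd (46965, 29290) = 505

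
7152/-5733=-2384/1911 ≈ -1.25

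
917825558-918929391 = -1103833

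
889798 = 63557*14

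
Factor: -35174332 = -1*2^2*29^1*353^1*859^1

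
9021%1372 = 789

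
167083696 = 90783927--76299769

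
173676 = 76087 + 97589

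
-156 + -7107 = -7263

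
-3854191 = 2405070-6259261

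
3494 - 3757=-263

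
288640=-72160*(-4)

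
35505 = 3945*9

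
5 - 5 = 0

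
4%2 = 0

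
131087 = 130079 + 1008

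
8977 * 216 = 1939032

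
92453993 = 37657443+54796550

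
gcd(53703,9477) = 3159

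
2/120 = 1/60≈0.0167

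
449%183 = 83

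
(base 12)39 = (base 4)231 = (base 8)55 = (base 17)2b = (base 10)45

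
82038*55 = 4512090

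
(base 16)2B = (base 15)2D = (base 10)43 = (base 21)21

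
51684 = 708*73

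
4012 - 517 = 3495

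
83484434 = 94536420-11051986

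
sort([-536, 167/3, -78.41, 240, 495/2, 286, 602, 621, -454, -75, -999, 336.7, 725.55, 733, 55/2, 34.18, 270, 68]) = [-999, -536, -454, -78.41, -75, 55/2, 34.18, 167/3, 68, 240, 495/2, 270, 286, 336.7, 602, 621, 725.55, 733]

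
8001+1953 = 9954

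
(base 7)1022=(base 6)1355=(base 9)438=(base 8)547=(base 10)359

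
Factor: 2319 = 3^1*773^1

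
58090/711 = 81 + 499/711 ≈ 81.70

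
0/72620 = 0 = 0.00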